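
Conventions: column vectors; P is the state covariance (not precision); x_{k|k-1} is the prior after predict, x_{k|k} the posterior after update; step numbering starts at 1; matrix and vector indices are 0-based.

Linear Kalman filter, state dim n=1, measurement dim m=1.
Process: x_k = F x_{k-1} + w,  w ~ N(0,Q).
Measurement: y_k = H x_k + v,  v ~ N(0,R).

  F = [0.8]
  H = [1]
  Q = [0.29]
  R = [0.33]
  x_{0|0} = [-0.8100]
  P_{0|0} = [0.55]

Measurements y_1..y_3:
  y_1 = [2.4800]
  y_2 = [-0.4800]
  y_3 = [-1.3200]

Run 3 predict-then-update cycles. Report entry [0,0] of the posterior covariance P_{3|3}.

step 1: x^-=[-0.6480]  P^-=[0.6420]  S=[0.9720]  K=[0.6605]  nu=[3.1280]  x^+=[1.4180]  P^+=[0.2180]
step 2: x^-=[1.1344]  P^-=[0.4295]  S=[0.7595]  K=[0.5655]  nu=[-1.6144]  x^+=[0.2215]  P^+=[0.1866]
step 3: x^-=[0.1772]  P^-=[0.4094]  S=[0.7394]  K=[0.5537]  nu=[-1.4972]  x^+=[-0.6518]  P^+=[0.1827]

P_post[0,0] = 0.1827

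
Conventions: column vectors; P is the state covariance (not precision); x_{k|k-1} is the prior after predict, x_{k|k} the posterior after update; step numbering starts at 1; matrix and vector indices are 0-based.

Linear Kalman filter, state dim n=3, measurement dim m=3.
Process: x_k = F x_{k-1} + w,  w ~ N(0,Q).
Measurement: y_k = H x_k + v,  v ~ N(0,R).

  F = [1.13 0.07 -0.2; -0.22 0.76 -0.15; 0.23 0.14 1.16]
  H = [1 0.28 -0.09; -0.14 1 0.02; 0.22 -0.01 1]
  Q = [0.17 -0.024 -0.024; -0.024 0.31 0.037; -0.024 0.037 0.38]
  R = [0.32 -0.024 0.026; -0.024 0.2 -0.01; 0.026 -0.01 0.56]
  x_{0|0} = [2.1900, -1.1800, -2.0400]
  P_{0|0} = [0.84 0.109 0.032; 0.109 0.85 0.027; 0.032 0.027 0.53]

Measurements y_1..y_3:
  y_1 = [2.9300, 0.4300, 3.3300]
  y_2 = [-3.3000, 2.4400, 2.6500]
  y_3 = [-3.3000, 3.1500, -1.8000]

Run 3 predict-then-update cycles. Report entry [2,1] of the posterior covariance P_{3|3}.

P_post[2,1] = -0.0035

step 1: x^-=[2.8001, -1.0726, -2.0279]  P^-=[1.2700 -0.0882 0.1406; -0.0882 0.8130 0.0224; 0.1406 0.0224 1.1871]  S=[1.5875 -0.0583 0.3358; -0.0583 1.0632 -0.0497; 0.3358 -0.0497 1.8705]  K=[0.7511 -0.2024 0.0848; 0.1159 0.7830 -0.0028; -0.1153 0.0500 0.6731]  nu=[0.2477, 1.9352, 4.7312]  x^+=[2.9957, 0.4583, 1.2250]  P^+=[0.2552 -0.0239 0.0126; -0.0239 0.1505 0.0004; 0.0126 0.0004 0.3707]
step 2: x^-=[3.1722, -0.4945, 2.1741]  P^-=[0.5020 -0.0901 -0.0303; -0.0901 0.4263 -0.0312; -0.0303 -0.0312 0.9006]  S=[0.8193 -0.0615 0.0110; -0.0615 0.6607 -0.0587; 0.0110 -0.0587 1.4726]  K=[0.5707 -0.1867 0.0433; 0.0896 0.6708 -0.0114; -0.1528 0.0265 0.6094]  nu=[-6.1380, 3.3351, -0.2269]  x^+=[-0.9631, 1.1951, 3.0622]  P^+=[0.1948 -0.0242 -0.0022; -0.0242 0.1288 -0.0042; -0.0022 -0.0042 0.3375]
step 3: x^-=[-1.6172, 0.6608, 3.4980]  P^-=[0.4301 -0.0749 -0.0576; -0.0749 0.4103 -0.0243; -0.0576 -0.0243 0.8429]  S=[0.7588 -0.0426 -0.0235; -0.0426 0.6394 -0.0436; -0.0235 -0.0436 1.3992]  K=[0.5372 -0.1752 0.0306; 0.0925 0.6628 -0.0099; -0.1648 0.0303 0.5917]  nu=[-1.5531, 2.1928, -4.9356]  x^+=[-2.9866, 2.0194, 0.9000]  P^+=[0.1825 -0.0225 -0.0075; -0.0225 0.1274 -0.0035; -0.0075 -0.0035 0.3284]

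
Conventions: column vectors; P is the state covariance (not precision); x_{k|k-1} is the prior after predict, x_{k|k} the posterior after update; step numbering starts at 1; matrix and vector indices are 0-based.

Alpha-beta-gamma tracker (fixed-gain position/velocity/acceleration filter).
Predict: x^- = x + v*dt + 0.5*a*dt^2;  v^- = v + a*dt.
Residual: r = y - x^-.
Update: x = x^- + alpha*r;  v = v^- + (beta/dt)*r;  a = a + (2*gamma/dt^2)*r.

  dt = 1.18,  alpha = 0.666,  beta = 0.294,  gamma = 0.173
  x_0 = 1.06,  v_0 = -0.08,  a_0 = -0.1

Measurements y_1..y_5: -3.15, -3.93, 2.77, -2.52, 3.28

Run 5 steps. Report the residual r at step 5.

step 1: x_pred=0.8960  r=-4.0460  x^+=-1.7986  v^+=-1.2061  a^+=-1.1054
step 2: x_pred=-3.9914  r=0.0614  x^+=-3.9505  v^+=-2.4951  a^+=-1.0901
step 3: x_pred=-7.6537  r=10.4237  x^+=-0.7115  v^+=-1.1844  a^+=1.5001
step 4: x_pred=-1.0648  r=-1.4552  x^+=-2.0340  v^+=0.2231  a^+=1.1385
step 5: x_pred=-0.9781  r=4.2581  x^+=1.8578  v^+=2.6274  a^+=2.1966

resid = 4.2581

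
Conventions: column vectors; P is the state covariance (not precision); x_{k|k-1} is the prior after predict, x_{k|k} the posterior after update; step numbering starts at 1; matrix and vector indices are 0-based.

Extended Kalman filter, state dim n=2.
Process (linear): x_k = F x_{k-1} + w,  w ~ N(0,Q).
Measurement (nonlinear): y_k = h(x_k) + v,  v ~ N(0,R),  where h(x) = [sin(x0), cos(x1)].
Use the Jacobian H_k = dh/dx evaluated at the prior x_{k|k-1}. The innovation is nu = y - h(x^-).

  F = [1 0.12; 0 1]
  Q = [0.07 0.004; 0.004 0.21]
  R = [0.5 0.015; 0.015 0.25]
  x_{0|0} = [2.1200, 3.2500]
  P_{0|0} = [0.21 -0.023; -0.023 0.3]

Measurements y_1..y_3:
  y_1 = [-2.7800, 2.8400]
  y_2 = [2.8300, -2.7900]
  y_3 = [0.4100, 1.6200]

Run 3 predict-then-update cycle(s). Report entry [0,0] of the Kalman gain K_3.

K[0,0] = -0.3878

step 1: x^-=[2.5100, 3.2500]  P^-=[0.2788 0.0170; 0.0170 0.5100]  H_jac=[-0.8071 0.0000; 0.0000 0.1082]  S=[0.6816 0.0135; 0.0135 0.2560]  K=[-0.3306 0.0246; -0.0244 0.2169]  nu=[-3.3704, 3.8341]  x^+=[3.7188, 4.1638]  P^+=[0.2044 0.0111; 0.0111 0.4977]
step 2: x^-=[4.2185, 4.1638]  P^-=[0.2842 0.0748; 0.0748 0.7077]  H_jac=[-0.4741 0.0000; 0.0000 0.8533]  S=[0.5639 -0.0153; -0.0153 0.7652]  K=[-0.2368 0.0787; -0.0416 0.7883]  nu=[3.7105, -2.2685]  x^+=[3.1612, 2.2214]  P^+=[0.2473 0.0189; 0.0189 0.2302]
step 3: x^-=[3.4278, 2.2214]  P^-=[0.3251 0.0505; 0.0505 0.4402]  H_jac=[-0.9593 0.0000; 0.0000 -0.7957]  S=[0.7992 0.0536; 0.0536 0.5287]  K=[-0.3878 -0.0367; -0.0164 -0.6609]  nu=[0.6923, 2.2256]  x^+=[3.0775, 0.7392]  P^+=[0.2027 0.0189; 0.0189 0.2079]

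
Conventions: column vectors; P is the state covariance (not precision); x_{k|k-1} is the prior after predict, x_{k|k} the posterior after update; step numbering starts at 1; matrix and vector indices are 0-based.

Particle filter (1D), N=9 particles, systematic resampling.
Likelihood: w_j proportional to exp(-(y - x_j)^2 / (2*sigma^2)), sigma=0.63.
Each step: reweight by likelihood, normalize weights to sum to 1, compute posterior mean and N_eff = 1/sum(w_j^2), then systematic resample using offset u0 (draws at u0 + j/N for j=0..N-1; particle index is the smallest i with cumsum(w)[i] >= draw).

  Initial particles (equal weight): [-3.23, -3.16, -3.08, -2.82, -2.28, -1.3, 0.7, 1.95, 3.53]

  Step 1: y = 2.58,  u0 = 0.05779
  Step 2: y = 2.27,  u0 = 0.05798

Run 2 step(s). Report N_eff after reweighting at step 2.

step 1: w=[0.0000, 0.0000, 0.0000, 0.0000, 0.0000, 0.0000, 0.0124, 0.6459, 0.3416]  mean=2.4743  Neff=1.8722  idx=[7, 7, 7, 7, 7, 7, 8, 8, 8]
step 2: w=[0.1548, 0.1548, 0.1548, 0.1548, 0.1548, 0.1548, 0.0238, 0.0238, 0.0238]  mean=2.0629  Neff=6.8779  idx=[0, 1, 1, 2, 3, 3, 4, 5, 6]

N_eff = 6.8779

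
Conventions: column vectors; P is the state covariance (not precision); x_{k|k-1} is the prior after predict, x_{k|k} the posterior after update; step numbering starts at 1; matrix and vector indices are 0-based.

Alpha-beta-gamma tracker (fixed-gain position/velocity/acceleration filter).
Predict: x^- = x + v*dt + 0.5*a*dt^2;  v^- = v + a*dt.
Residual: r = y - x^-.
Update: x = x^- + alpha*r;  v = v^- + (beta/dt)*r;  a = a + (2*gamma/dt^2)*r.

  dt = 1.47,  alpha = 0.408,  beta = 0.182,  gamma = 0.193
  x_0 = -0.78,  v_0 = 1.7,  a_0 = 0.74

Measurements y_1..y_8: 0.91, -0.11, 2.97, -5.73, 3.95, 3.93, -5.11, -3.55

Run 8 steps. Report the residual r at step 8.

step 1: x_pred=2.5185  r=-1.6085  x^+=1.8623  v^+=2.5886  a^+=0.4527
step 2: x_pred=6.1567  r=-6.2667  x^+=3.5999  v^+=2.4782  a^+=-0.6667
step 3: x_pred=6.5224  r=-3.5524  x^+=5.0730  v^+=1.0583  a^+=-1.3013
step 4: x_pred=5.2227  r=-10.9527  x^+=0.7540  v^+=-2.2107  a^+=-3.2578
step 5: x_pred=-6.0156  r=9.9656  x^+=-1.9496  v^+=-5.7658  a^+=-1.4776
step 6: x_pred=-12.0219  r=15.9519  x^+=-5.5135  v^+=-5.9629  a^+=1.3718
step 7: x_pred=-12.7968  r=7.6868  x^+=-9.6606  v^+=-2.9946  a^+=2.7449
step 8: x_pred=-11.0969  r=7.5469  x^+=-8.0178  v^+=1.9748  a^+=4.0930

resid = 7.5469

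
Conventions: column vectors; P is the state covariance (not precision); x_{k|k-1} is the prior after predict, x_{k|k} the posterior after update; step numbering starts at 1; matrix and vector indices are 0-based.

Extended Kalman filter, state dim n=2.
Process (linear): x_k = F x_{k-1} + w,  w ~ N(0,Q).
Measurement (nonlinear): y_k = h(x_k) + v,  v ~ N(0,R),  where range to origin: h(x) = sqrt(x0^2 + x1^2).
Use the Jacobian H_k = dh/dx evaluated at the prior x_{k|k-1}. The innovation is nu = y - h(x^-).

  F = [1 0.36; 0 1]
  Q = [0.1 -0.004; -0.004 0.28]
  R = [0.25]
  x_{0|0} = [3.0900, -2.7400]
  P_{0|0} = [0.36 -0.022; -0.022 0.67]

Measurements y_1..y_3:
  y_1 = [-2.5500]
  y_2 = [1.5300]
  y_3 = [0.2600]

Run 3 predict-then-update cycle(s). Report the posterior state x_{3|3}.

step 1: x^-=[2.1036, -2.7400]  P^-=[0.5310 0.2152; 0.2152 0.9500]  H_jac=[0.6090 -0.7932]  S=[0.8367]  K=[0.1825; -0.7440]  nu=[-6.0044]  x^+=[1.0081, 1.7270]  P^+=[0.5031 0.3288; 0.3288 0.4869]
step 2: x^-=[1.6298, 1.7270]  P^-=[0.9030 0.5001; 0.5001 0.7669]  H_jac=[0.6863 0.7273]  S=[1.5802]  K=[0.6223; 0.5701]  nu=[-0.8446]  x^+=[1.1042, 1.2455]  P^+=[0.2909 -0.0606; -0.0606 0.2532]
step 3: x^-=[1.5525, 1.2455]  P^-=[0.3801 0.0265; 0.0265 0.5332]  H_jac=[0.7800 0.6257]  S=[0.7159]  K=[0.4373; 0.4949]  nu=[-1.7304]  x^+=[0.7958, 0.3890]  P^+=[0.2432 -0.1284; -0.1284 0.3578]

x_post = [0.7958, 0.3890]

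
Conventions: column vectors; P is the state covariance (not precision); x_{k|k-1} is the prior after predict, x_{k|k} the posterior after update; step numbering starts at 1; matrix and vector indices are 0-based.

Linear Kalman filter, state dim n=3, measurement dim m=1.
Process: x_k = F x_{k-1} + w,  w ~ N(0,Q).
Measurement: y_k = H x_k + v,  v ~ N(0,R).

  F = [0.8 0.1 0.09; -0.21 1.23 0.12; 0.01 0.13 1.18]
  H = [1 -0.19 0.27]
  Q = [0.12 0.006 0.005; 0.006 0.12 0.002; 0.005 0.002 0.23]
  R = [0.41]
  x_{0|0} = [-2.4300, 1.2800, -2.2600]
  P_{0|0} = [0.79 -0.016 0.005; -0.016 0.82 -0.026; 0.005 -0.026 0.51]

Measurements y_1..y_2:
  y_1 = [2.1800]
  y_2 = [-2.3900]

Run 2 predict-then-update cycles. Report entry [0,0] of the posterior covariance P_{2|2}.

step 1: x^-=[-2.0194, 1.8135, -2.5247]  P^-=[0.6356 -0.0386 0.0758; -0.0386 1.4031 0.1645; 0.0758 0.1645 0.9462]  S=[1.2040]  K=[0.5510; -0.2166; 0.2492]  nu=[5.2256]  x^+=[0.8601, 0.6818, -1.2225]  P^+=[0.2701 0.1051 -0.0895; 0.1051 1.3466 0.2295; -0.0895 0.2295 0.8714]
step 2: x^-=[0.6462, 0.5114, -1.3453]  P^-=[0.3214 0.2582 0.0734; 0.2582 2.1998 0.6973; 0.0734 0.6973 1.5347]  S=[0.7927]  K=[0.3686; 0.0359; 0.4482]  nu=[-2.5758]  x^+=[-0.3032, 0.4188, -2.4999]  P^+=[0.2137 0.2477 -0.0575; 0.2477 2.1987 0.6846; -0.0575 0.6846 1.3754]

P_post[0,0] = 0.2137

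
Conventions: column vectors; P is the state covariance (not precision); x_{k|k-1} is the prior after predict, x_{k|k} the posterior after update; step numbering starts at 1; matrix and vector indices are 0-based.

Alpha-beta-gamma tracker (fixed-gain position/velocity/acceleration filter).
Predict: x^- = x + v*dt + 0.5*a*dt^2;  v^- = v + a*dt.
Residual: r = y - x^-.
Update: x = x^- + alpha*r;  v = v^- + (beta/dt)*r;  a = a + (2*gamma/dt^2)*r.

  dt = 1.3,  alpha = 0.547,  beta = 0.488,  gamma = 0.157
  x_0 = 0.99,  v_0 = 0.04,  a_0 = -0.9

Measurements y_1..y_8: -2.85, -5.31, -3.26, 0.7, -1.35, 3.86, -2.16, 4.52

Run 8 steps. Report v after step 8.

step 1: x_pred=0.2815  r=-3.1315  x^+=-1.4314  v^+=-2.3055  a^+=-1.4818
step 2: x_pred=-5.6807  r=0.3707  x^+=-5.4779  v^+=-4.0927  a^+=-1.4129
step 3: x_pred=-11.9924  r=8.7324  x^+=-7.2158  v^+=-2.6515  a^+=0.2095
step 4: x_pred=-10.4857  r=11.1857  x^+=-4.3671  v^+=1.8198  a^+=2.2878
step 5: x_pred=-0.0682  r=-1.2818  x^+=-0.7693  v^+=4.3128  a^+=2.0497
step 6: x_pred=6.5693  r=-2.7093  x^+=5.0873  v^+=5.9603  a^+=1.5463
step 7: x_pred=14.1424  r=-16.3024  x^+=5.2250  v^+=1.8509  a^+=-1.4827
step 8: x_pred=6.3782  r=-1.8582  x^+=5.3618  v^+=-0.7742  a^+=-1.8279

v_post = -0.7742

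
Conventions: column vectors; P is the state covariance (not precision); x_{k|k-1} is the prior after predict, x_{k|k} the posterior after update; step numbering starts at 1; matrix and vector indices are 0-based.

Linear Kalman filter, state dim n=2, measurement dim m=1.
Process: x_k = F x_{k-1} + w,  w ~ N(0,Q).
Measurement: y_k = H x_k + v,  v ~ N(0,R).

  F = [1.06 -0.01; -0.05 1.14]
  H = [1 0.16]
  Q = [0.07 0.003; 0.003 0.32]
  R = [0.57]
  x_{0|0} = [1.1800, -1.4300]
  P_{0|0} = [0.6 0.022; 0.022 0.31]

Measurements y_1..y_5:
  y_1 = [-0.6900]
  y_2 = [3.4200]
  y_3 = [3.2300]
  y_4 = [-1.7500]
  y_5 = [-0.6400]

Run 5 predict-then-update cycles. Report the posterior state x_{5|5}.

x_post = [0.9374, -3.6785]

step 1: x^-=[1.2651, -1.6892]  P^-=[0.7437 -0.0057; -0.0057 0.7219]  S=[1.3304]  K=[0.5583; 0.0825]  nu=[-1.6848]  x^+=[0.3244, -1.8282]  P^+=[0.3290 -0.0670; -0.0670 0.7128]
step 2: x^-=[0.3621, -2.1004]  P^-=[0.4411 -0.1036; -0.1036 1.2548]  S=[1.0101]  K=[0.4203; 0.0962]  nu=[3.3939]  x^+=[1.7886, -1.7738]  P^+=[0.2627 -0.1444; -0.1444 1.2455]
step 3: x^-=[1.9137, -2.1116]  P^-=[0.3683 -0.1997; -0.1997 1.9558]  S=[0.9245]  K=[0.3639; 0.1224]  nu=[1.6542]  x^+=[2.5156, -1.9091]  P^+=[0.2459 -0.2409; -0.2409 1.9419]
step 4: x^-=[2.6856, -2.3021]  P^-=[0.3516 -0.3234; -0.3234 2.8718]  S=[0.8917]  K=[0.3363; 0.1526]  nu=[-4.0673]  x^+=[1.3176, -2.9228]  P^+=[0.2508 -0.3692; -0.3692 2.8510]
step 5: x^-=[1.4259, -3.3978]  P^-=[0.3599 -0.4891; -0.4891 4.0679]  S=[0.8775]  K=[0.3209; 0.1843]  nu=[-1.5223]  x^+=[0.9374, -3.6785]  P^+=[0.2695 -0.5410; -0.5410 4.0381]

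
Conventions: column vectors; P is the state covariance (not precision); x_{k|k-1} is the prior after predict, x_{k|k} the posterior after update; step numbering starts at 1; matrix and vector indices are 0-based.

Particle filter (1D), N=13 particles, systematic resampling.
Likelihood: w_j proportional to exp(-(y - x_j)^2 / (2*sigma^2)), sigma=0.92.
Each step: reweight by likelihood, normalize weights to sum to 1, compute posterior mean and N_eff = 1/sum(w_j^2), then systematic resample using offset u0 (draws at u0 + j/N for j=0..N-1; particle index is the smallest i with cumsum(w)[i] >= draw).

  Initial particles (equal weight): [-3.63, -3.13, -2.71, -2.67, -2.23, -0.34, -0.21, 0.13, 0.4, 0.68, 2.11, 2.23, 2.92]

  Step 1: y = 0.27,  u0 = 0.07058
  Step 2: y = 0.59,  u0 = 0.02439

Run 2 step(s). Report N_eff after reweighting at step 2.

N_eff = 12.0385

step 1: w=[0.0000, 0.0002, 0.0011, 0.0012, 0.0051, 0.1655, 0.1799, 0.2038, 0.2041, 0.1866, 0.0279, 0.0213, 0.0033]  mean=0.2384  Neff=5.5864  idx=[5, 5, 6, 6, 7, 7, 7, 8, 8, 9, 9, 9, 11]
step 2: w=[0.0579, 0.0579, 0.0661, 0.0661, 0.0851, 0.0851, 0.0851, 0.0944, 0.0944, 0.0960, 0.0960, 0.0960, 0.0197]  mean=0.2814  Neff=12.0385  idx=[0, 1, 2, 4, 4, 5, 6, 7, 8, 9, 10, 10, 11]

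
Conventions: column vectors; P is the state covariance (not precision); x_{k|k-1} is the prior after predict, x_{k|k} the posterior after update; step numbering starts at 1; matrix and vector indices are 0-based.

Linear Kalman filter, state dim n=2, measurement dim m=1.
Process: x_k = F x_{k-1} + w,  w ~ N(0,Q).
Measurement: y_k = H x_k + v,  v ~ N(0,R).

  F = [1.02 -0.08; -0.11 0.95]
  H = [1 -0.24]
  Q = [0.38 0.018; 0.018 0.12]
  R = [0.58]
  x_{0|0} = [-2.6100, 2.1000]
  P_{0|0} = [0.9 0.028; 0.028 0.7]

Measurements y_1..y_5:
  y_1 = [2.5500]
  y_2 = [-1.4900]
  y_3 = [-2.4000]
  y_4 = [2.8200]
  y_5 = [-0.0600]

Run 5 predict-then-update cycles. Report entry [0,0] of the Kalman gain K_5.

K[0,0] = 0.5351

step 1: x^-=[-2.8302, 2.2821]  P^-=[1.3163 -0.1088; -0.1088 0.7568]  S=[1.9921]  K=[0.6739; -0.1458]  nu=[5.9279]  x^+=[1.1644, 1.4179]  P^+=[0.4117 0.0869; 0.0869 0.7144]
step 2: x^-=[1.0742, 1.2189]  P^-=[0.7987 0.0025; 0.0025 0.7516]  S=[1.4208]  K=[0.5617; -0.1252]  nu=[-2.2717]  x^+=[-0.2019, 1.5033]  P^+=[0.3504 0.1024; 0.1024 0.7293]
step 3: x^-=[-0.3262, 1.4504]  P^-=[0.7325 0.0234; 0.0234 0.7611]  S=[1.3451]  K=[0.5404; -0.1184]  nu=[-1.7257]  x^+=[-1.2587, 1.6547]  P^+=[0.3397 0.1095; 0.1095 0.7422]
step 4: x^-=[-1.4163, 1.7104]  P^-=[0.7203 0.0305; 0.0305 0.7711]  S=[1.3301]  K=[0.5360; -0.1162]  nu=[4.6468]  x^+=[1.0746, 1.1705]  P^+=[0.3381 0.1134; 0.1134 0.7531]
step 5: x^-=[1.0025, 0.9937]  P^-=[0.7181 0.0337; 0.0337 0.7801]  S=[1.3269]  K=[0.5351; -0.1157]  nu=[-0.8240]  x^+=[0.5616, 1.0891]  P^+=[0.3382 0.1158; 0.1158 0.7623]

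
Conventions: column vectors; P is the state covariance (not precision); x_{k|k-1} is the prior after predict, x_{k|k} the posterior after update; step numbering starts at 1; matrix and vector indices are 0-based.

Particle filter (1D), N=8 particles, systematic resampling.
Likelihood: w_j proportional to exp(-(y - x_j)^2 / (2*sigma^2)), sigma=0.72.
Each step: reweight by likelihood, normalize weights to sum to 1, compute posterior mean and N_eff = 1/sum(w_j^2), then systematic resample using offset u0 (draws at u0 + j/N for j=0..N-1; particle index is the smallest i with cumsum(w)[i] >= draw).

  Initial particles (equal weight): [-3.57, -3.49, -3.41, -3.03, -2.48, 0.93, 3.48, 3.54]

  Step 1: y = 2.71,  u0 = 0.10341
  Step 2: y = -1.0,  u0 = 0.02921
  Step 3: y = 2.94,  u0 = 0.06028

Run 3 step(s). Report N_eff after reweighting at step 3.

step 1: w=[0.0000, 0.0000, 0.0000, 0.0000, 0.0000, 0.0418, 0.5013, 0.4569]  mean=3.4008  Neff=2.1654  idx=[6, 6, 6, 6, 7, 7, 7, 7]
step 2: w=[0.1569, 0.1569, 0.1569, 0.1569, 0.0931, 0.0931, 0.0931, 0.0931]  mean=3.5023  Neff=7.5107  idx=[0, 0, 1, 2, 3, 4, 5, 6]
step 3: w=[0.1281, 0.1281, 0.1281, 0.1281, 0.1281, 0.1199, 0.1199, 0.1199]  mean=3.5016  Neff=7.9920  idx=[0, 1, 2, 3, 4, 5, 6, 7]

N_eff = 7.9920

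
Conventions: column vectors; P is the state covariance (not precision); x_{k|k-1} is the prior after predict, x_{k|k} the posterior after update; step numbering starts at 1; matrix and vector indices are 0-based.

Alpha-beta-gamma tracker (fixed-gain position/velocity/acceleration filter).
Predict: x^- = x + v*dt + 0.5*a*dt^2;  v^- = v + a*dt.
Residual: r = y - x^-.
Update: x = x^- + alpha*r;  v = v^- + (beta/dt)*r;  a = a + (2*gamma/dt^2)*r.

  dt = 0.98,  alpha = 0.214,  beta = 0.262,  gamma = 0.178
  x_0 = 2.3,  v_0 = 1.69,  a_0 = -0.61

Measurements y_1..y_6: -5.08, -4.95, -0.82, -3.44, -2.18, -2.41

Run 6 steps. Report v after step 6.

step 1: x_pred=3.6633  r=-8.7433  x^+=1.7922  v^+=-1.2453  a^+=-3.8509
step 2: x_pred=-1.2774  r=-3.6726  x^+=-2.0633  v^+=-6.0011  a^+=-5.2123
step 3: x_pred=-10.4473  r=9.6273  x^+=-8.3871  v^+=-8.5353  a^+=-1.6437
step 4: x_pred=-17.5410  r=14.1010  x^+=-14.5234  v^+=-6.3762  a^+=3.5833
step 5: x_pred=-19.0514  r=16.8714  x^+=-15.4409  v^+=1.6459  a^+=9.8371
step 6: x_pred=-9.1041  r=6.6941  x^+=-7.6716  v^+=13.0759  a^+=12.3185

v_post = 13.0759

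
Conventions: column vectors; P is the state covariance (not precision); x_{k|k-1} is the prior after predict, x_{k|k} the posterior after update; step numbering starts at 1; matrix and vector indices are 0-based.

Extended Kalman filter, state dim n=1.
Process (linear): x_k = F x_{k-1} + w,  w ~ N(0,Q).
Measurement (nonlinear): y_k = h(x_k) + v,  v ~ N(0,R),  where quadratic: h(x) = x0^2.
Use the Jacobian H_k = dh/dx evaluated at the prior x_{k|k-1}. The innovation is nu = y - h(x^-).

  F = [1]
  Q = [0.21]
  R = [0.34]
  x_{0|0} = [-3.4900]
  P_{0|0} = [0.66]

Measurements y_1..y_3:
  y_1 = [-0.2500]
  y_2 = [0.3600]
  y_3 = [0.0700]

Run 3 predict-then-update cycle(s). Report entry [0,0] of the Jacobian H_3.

step 1: x^-=[-3.4900]  P^-=[0.8700]  H_jac=[-6.9800]  S=[42.7267]  K=[-0.1421]  nu=[-12.4301]  x^+=[-1.7234]  P^+=[0.0069]
step 2: x^-=[-1.7234]  P^-=[0.2169]  H_jac=[-3.4467]  S=[2.9170]  K=[-0.2563]  nu=[-2.6100]  x^+=[-1.0544]  P^+=[0.0253]
step 3: x^-=[-1.0544]  P^-=[0.2353]  H_jac=[-2.1088]  S=[1.3863]  K=[-0.3579]  nu=[-1.0417]  x^+=[-0.6815]  P^+=[0.0577]

H_jac[0,0] = -2.1088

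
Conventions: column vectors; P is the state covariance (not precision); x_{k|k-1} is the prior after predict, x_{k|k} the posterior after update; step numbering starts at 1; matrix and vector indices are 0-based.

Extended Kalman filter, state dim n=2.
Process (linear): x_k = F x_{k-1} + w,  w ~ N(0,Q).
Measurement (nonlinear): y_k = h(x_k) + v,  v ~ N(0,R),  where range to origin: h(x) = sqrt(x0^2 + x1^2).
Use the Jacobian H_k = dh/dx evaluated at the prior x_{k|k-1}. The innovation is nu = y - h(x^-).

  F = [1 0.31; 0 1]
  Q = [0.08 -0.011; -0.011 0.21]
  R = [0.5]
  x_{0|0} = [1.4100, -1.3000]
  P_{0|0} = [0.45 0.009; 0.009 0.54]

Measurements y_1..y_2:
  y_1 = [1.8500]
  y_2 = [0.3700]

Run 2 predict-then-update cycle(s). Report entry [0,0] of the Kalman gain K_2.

K[0,0] = -0.0522

step 1: x^-=[1.0070, -1.3000]  P^-=[0.5875 0.1654; 0.1654 0.7500]  H_jac=[0.6124 -0.7906]  S=[1.0289]  K=[0.2226; -0.4778]  nu=[0.2056]  x^+=[1.0528, -1.3982]  P^+=[0.5365 0.2748; 0.2748 0.5151]
step 2: x^-=[0.6193, -1.3982]  P^-=[0.8364 0.4235; 0.4235 0.7251]  H_jac=[0.4050 -0.9143]  S=[0.9297]  K=[-0.0522; -0.5286]  nu=[-1.1593]  x^+=[0.6798, -0.7854]  P^+=[0.8339 0.3979; 0.3979 0.4653]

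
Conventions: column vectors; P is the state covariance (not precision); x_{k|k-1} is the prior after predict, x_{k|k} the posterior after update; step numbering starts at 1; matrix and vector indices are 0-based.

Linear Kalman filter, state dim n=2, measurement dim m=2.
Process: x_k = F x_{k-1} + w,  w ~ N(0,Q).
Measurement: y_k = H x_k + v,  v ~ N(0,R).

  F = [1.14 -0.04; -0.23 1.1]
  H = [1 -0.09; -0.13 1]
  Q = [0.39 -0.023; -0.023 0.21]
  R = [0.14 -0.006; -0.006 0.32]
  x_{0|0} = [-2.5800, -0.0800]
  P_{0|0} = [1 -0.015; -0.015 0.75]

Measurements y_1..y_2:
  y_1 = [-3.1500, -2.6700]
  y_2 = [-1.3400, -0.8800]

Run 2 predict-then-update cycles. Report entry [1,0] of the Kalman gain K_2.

step 1: x^-=[-2.9380, 0.5054]  P^-=[1.6922 -0.3371; -0.3371 1.1780]  S=[1.9024 -0.6731; -0.6731 1.6142]  K=[0.9189 0.0380; 0.0409 0.7739]  nu=[-0.1665, -3.5573]  x^+=[-3.2263, -2.2546]  P^+=[0.1305 0.0236; 0.0236 0.2505]
step 2: x^-=[-3.5877, -1.7380]  P^-=[0.5579 -0.0384; -0.0384 0.5080]  S=[0.7089 -0.1631; -0.1631 0.8475]  K=[0.7970 0.0225; 0.0216 0.6095]  nu=[2.0913, 0.3916]  x^+=[-1.9121, -1.4542]  P^+=[0.1130 0.0171; 0.0171 0.1971]

K[1,0] = 0.0216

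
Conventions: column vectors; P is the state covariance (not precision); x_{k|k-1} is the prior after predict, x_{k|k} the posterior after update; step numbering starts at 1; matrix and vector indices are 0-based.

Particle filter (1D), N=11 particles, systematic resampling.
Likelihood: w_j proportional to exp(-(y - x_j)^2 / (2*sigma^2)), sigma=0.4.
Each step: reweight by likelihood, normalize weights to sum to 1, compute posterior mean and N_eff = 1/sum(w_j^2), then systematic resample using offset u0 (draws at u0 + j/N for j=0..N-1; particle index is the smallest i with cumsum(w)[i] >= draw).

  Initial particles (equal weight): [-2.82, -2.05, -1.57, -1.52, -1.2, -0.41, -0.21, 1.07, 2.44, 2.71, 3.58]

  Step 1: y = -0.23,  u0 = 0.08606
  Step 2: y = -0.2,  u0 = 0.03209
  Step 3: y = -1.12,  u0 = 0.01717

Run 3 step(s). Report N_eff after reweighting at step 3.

step 1: w=[0.0000, 0.0000, 0.0019, 0.0028, 0.0268, 0.4588, 0.5071, 0.0026, 0.0000, 0.0000, 0.0000]  mean=-0.3312  Neff=2.1349  idx=[5, 5, 5, 5, 5, 6, 6, 6, 6, 6, 6]
step 2: w=[0.0841, 0.0841, 0.0841, 0.0841, 0.0841, 0.0965, 0.0965, 0.0965, 0.0965, 0.0965, 0.0965]  mean=-0.2941  Neff=10.9495  idx=[0, 1, 2, 3, 4, 5, 6, 7, 8, 9, 10]
step 3: w=[0.1393, 0.1393, 0.1393, 0.1393, 0.1393, 0.0506, 0.0506, 0.0506, 0.0506, 0.0506, 0.0506]  mean=-0.3493  Neff=8.9003  idx=[0, 0, 1, 2, 2, 3, 4, 4, 5, 7, 9]

N_eff = 8.9003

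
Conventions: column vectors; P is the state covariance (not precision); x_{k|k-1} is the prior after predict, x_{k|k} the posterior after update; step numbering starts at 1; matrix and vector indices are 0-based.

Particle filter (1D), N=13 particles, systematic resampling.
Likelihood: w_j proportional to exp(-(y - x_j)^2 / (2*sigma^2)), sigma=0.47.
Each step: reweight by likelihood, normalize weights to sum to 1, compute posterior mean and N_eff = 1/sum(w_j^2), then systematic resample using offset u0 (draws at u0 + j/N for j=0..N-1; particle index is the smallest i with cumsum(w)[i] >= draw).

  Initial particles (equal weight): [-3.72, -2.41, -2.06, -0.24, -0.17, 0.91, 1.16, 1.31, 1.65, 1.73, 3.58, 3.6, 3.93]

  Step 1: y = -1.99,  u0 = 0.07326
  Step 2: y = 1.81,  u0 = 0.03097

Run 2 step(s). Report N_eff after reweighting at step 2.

step 1: w=[0.0007, 0.4035, 0.5949, 0.0006, 0.0003, 0.0000, 0.0000, 0.0000, 0.0000, 0.0000, 0.0000, 0.0000, 0.0000]  mean=-2.2007  Neff=1.9353  idx=[1, 1, 1, 1, 1, 2, 2, 2, 2, 2, 2, 2, 2]
step 2: w=[0.0002, 0.0002, 0.0002, 0.0002, 0.0002, 0.1249, 0.1249, 0.1249, 0.1249, 0.1249, 0.1249, 0.1249, 0.1249]  mean=-2.0604  Neff=8.0165  idx=[5, 5, 6, 7, 7, 8, 8, 9, 10, 10, 11, 12, 12]

N_eff = 8.0165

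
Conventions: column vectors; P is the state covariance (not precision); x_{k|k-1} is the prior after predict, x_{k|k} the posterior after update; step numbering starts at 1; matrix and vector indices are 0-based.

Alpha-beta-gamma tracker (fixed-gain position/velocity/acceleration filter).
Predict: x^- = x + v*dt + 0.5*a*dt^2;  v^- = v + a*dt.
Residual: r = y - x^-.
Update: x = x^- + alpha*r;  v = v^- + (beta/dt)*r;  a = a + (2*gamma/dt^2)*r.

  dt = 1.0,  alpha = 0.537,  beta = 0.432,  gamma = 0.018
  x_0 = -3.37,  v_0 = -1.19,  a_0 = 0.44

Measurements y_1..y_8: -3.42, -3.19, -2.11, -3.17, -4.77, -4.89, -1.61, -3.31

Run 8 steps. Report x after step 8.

x_post = -2.7032

step 1: x_pred=-4.3400  r=0.9200  x^+=-3.8460  v^+=-0.3526  a^+=0.4731
step 2: x_pred=-3.9620  r=0.7720  x^+=-3.5474  v^+=0.4540  a^+=0.5009
step 3: x_pred=-2.8429  r=0.7329  x^+=-2.4493  v^+=1.2716  a^+=0.5273
step 4: x_pred=-0.9141  r=-2.2559  x^+=-2.1255  v^+=0.8243  a^+=0.4461
step 5: x_pred=-1.0782  r=-3.6918  x^+=-3.0607  v^+=-0.3245  a^+=0.3132
step 6: x_pred=-3.2286  r=-1.6614  x^+=-4.1207  v^+=-0.7290  a^+=0.2534
step 7: x_pred=-4.7231  r=3.1131  x^+=-3.0514  v^+=0.8692  a^+=0.3654
step 8: x_pred=-1.9995  r=-1.3105  x^+=-2.7032  v^+=0.6685  a^+=0.3183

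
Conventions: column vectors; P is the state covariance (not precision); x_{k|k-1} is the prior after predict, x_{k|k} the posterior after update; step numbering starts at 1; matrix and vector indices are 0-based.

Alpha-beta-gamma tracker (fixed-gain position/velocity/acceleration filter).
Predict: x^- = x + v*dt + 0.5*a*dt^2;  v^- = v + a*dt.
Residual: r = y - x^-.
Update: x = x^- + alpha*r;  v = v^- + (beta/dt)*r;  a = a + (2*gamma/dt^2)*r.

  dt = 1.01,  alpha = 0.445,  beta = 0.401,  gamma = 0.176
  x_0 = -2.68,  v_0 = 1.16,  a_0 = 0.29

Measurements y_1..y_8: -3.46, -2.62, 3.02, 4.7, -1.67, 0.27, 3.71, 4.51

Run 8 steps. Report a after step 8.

step 1: x_pred=-1.3605  r=-2.0995  x^+=-2.2948  v^+=0.6193  a^+=-0.4345
step 2: x_pred=-1.8908  r=-0.7292  x^+=-2.2153  v^+=-0.1090  a^+=-0.6861
step 3: x_pred=-2.6753  r=5.6953  x^+=-0.1409  v^+=1.4593  a^+=1.2792
step 4: x_pred=1.9854  r=2.7146  x^+=3.1934  v^+=3.8290  a^+=2.2159
step 5: x_pred=8.1909  r=-9.8609  x^+=3.8028  v^+=2.1520  a^+=-1.1868
step 6: x_pred=5.3710  r=-5.1010  x^+=3.1011  v^+=-1.0719  a^+=-2.9470
step 7: x_pred=0.5153  r=3.1947  x^+=1.9370  v^+=-2.7800  a^+=-1.8446
step 8: x_pred=-1.8116  r=6.3216  x^+=1.0015  v^+=-2.1331  a^+=0.3368

a_post = 0.3368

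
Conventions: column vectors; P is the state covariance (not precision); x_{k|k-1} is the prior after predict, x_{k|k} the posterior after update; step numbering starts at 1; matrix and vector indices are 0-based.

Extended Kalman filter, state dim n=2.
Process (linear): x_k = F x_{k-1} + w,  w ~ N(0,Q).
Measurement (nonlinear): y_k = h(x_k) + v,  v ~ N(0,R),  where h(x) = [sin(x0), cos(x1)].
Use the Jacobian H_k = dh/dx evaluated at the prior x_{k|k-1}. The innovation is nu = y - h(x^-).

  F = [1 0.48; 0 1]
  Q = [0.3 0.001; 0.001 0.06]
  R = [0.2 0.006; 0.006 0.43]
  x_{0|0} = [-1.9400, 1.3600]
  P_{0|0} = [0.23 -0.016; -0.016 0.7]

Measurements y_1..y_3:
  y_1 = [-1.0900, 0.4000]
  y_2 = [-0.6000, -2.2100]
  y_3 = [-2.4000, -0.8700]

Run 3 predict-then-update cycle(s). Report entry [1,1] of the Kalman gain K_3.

step 1: x^-=[-1.2872, 1.3600]  P^-=[0.6759 0.3210; 0.3210 0.7600]  H_jac=[0.2798 0.0000; 0.0000 -0.9779]  S=[0.2529 -0.0818; -0.0818 1.1567]  K=[0.6754 -0.2236; 0.1507 -0.6318]  nu=[-0.1299, 0.1908]  x^+=[-1.4176, 1.2199]  P^+=[0.4780 0.0942; 0.0942 0.2769]
step 2: x^-=[-0.8321, 1.2199]  P^-=[0.9322 0.2281; 0.2281 0.3369]  H_jac=[0.6733 0.0000; 0.0000 -0.9391]  S=[0.6227 -0.1382; -0.1382 0.7271]  K=[0.9842 -0.1075; 0.1567 -0.4053]  nu=[0.1393, -2.5537]  x^+=[-0.4205, 2.2769]  P^+=[0.2914 0.0429; 0.0429 0.1846]
step 3: x^-=[0.6724, 2.2769]  P^-=[0.6751 0.1325; 0.1325 0.2446]  H_jac=[0.7823 0.0000; 0.0000 -0.7609]  S=[0.6132 -0.0729; -0.0729 0.5716]  K=[0.8533 -0.0676; 0.1324 -0.3087]  nu=[-3.0229, -0.2212]  x^+=[-1.8920, 1.9449]  P^+=[0.2176 0.0315; 0.0315 0.1734]

K[1,1] = -0.3087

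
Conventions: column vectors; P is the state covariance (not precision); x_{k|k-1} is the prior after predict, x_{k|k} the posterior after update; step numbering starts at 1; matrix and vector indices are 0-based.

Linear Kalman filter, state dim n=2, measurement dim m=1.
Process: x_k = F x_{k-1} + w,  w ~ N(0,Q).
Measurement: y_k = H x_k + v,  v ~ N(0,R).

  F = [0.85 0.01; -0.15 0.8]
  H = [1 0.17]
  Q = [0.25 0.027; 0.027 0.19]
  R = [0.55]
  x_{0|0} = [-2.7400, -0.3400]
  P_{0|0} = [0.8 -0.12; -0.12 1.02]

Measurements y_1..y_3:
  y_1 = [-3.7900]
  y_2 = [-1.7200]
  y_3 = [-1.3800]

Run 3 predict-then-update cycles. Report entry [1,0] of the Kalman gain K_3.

step 1: x^-=[-2.3324, 0.1390]  P^-=[0.8261 -0.1483; -0.1483 0.8896]  S=[1.3514]  K=[0.5926; 0.0022]  nu=[-1.4812]  x^+=[-3.2102, 0.1357]  P^+=[0.3514 -0.1500; -0.1500 0.8896]
step 2: x^-=[-2.7273, 0.5901]  P^-=[0.5015 -0.1125; -0.1125 0.8033]  S=[1.0364]  K=[0.4654; 0.0232]  nu=[0.9070]  x^+=[-2.3052, 0.6112]  P^+=[0.2770 -0.1237; -0.1237 0.8027]
step 3: x^-=[-1.9533, 0.8347]  P^-=[0.4481 -0.0858; -0.0858 0.7396]  S=[0.9903]  K=[0.4378; 0.0403]  nu=[0.4314]  x^+=[-1.7645, 0.8521]  P^+=[0.2583 -0.1033; -0.1033 0.7380]

K[1,0] = 0.0403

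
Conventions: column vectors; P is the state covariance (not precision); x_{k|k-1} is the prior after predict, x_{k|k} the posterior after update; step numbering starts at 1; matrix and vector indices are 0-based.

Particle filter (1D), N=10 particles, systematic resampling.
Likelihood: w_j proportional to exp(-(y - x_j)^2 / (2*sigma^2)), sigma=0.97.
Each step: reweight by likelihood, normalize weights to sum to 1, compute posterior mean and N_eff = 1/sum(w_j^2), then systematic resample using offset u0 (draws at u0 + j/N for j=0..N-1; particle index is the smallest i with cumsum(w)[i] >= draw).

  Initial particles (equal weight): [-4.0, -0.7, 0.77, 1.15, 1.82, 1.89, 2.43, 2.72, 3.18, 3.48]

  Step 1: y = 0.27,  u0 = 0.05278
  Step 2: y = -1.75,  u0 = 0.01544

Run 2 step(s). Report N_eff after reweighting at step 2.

step 1: w=[0.0000, 0.2157, 0.3114, 0.2356, 0.0992, 0.0882, 0.0298, 0.0146, 0.0040, 0.0015]  mean=0.8369  Neff=4.5925  idx=[1, 1, 2, 2, 2, 3, 3, 3, 4, 6]
step 2: w=[0.4447, 0.4447, 0.0274, 0.0274, 0.0274, 0.0092, 0.0092, 0.0092, 0.0009, 0.0001]  mean=-0.5260  Neff=2.5119  idx=[0, 0, 0, 0, 0, 1, 1, 1, 1, 2]

N_eff = 2.5119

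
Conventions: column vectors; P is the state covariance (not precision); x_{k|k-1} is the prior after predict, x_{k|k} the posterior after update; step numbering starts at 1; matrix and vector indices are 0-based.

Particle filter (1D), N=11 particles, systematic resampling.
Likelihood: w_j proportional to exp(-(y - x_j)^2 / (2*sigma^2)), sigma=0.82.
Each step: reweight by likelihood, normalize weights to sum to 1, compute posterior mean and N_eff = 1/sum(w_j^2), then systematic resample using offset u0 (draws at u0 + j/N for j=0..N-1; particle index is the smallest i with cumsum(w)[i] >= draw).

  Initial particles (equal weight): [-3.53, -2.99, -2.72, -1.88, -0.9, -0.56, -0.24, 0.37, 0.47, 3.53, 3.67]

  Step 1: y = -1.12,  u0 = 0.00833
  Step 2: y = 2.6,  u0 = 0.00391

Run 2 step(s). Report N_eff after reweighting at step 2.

N_eff = 1.3898

step 1: w=[0.0037, 0.0209, 0.0420, 0.1833, 0.2717, 0.2230, 0.1583, 0.0540, 0.0430, 0.0000, 0.0000]  mean=-0.9017  Neff=5.2853  idx=[1, 3, 3, 4, 4, 4, 5, 5, 5, 6, 7]
step 2: w=[0.0000, 0.0000, 0.0000, 0.0038, 0.0038, 0.0038, 0.0203, 0.0203, 0.0203, 0.0846, 0.8433]  mean=0.2474  Neff=1.3898  idx=[4, 9, 10, 10, 10, 10, 10, 10, 10, 10, 10]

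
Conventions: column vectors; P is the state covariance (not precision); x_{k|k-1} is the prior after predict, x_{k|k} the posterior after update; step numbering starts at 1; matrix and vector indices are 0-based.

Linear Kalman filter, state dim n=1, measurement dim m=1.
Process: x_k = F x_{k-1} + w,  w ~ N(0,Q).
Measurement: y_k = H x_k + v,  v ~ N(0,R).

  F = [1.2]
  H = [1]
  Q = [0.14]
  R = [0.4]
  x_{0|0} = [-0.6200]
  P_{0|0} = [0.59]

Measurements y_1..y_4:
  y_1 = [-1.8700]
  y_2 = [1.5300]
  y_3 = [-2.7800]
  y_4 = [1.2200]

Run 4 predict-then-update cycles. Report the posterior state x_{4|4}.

step 1: x^-=[-0.7440]  P^-=[0.9896]  S=[1.3896]  K=[0.7121]  nu=[-1.1260]  x^+=[-1.5459]  P^+=[0.2849]
step 2: x^-=[-1.8551]  P^-=[0.5502]  S=[0.9502]  K=[0.5790]  nu=[3.3851]  x^+=[0.1050]  P^+=[0.2316]
step 3: x^-=[0.1260]  P^-=[0.4735]  S=[0.8735]  K=[0.5421]  nu=[-2.9060]  x^+=[-1.4493]  P^+=[0.2168]
step 4: x^-=[-1.7392]  P^-=[0.4522]  S=[0.8522]  K=[0.5306]  nu=[2.9592]  x^+=[-0.1689]  P^+=[0.2123]

x_post = [-0.1689]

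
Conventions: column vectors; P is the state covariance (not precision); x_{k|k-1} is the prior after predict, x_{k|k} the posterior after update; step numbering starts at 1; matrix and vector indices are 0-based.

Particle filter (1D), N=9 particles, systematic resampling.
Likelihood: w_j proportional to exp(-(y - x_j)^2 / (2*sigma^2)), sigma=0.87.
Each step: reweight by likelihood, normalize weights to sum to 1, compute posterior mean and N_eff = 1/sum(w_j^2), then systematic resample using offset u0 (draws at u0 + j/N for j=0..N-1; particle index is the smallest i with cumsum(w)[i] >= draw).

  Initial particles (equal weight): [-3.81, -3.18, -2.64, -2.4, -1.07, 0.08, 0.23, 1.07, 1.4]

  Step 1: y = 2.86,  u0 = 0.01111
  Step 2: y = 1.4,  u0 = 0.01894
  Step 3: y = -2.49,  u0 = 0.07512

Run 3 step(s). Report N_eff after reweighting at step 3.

step 1: w=[0.0000, 0.0000, 0.0000, 0.0000, 0.0001, 0.0159, 0.0272, 0.3157, 0.6411]  mean=1.2428  Neff=1.9542  idx=[5, 7, 7, 7, 8, 8, 8, 8, 8]
step 2: w=[0.0390, 0.1148, 0.1148, 0.1148, 0.1233, 0.1233, 0.1233, 0.1233, 0.1233]  mean=1.2349  Neff=8.5400  idx=[0, 1, 2, 3, 4, 5, 6, 7, 8]
step 3: w=[0.9325, 0.0169, 0.0169, 0.0169, 0.0033, 0.0033, 0.0033, 0.0033, 0.0033]  mean=0.1523  Neff=1.1487  idx=[0, 0, 0, 0, 0, 0, 0, 0, 2]

N_eff = 1.1487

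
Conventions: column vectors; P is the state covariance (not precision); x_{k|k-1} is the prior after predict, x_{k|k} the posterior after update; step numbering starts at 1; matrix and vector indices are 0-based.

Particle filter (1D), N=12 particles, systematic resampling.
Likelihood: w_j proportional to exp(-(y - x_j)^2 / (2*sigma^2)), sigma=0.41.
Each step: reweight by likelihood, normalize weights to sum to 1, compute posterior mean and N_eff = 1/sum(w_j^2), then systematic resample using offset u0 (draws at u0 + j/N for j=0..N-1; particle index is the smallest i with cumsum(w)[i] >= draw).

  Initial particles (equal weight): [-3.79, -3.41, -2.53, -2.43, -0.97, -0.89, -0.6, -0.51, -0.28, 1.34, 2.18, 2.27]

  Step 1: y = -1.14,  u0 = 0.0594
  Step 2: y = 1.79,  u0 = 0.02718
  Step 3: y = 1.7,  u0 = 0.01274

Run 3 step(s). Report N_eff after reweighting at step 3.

N_eff = 11.0338

step 1: w=[0.0000, 0.0000, 0.0012, 0.0027, 0.3534, 0.3198, 0.1618, 0.1183, 0.0427, 0.0000, 0.0000, 0.0000]  mean=-0.8066  Neff=3.7145  idx=[4, 4, 4, 4, 5, 5, 5, 5, 6, 6, 7, 8]
step 2: w=[0.0000, 0.0000, 0.0000, 0.0000, 0.0002, 0.0002, 0.0002, 0.0002, 0.0133, 0.0133, 0.0466, 0.9260]  mean=-0.2997  Neff=1.1628  idx=[9, 11, 11, 11, 11, 11, 11, 11, 11, 11, 11, 11]
step 3: w=[0.0015, 0.0908, 0.0908, 0.0908, 0.0908, 0.0908, 0.0908, 0.0908, 0.0908, 0.0908, 0.0908, 0.0908]  mean=-0.2805  Neff=11.0338  idx=[1, 2, 2, 3, 4, 5, 6, 7, 8, 9, 10, 11]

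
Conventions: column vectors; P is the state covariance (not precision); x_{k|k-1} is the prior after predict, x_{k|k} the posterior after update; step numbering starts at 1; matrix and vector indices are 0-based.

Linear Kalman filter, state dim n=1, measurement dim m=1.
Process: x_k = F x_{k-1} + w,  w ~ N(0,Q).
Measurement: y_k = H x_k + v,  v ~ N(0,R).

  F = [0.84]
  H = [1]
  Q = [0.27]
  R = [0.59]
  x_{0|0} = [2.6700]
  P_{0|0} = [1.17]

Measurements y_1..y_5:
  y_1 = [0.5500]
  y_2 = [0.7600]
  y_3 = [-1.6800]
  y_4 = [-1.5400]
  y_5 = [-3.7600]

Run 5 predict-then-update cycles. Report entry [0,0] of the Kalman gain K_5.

K[0,0] = 0.4333

step 1: x^-=[2.2428]  P^-=[1.0956]  S=[1.6856]  K=[0.6500]  nu=[-1.6928]  x^+=[1.1425]  P^+=[0.3835]
step 2: x^-=[0.9597]  P^-=[0.5406]  S=[1.1306]  K=[0.4781]  nu=[-0.1997]  x^+=[0.8642]  P^+=[0.2821]
step 3: x^-=[0.7260]  P^-=[0.4691]  S=[1.0591]  K=[0.4429]  nu=[-2.4060]  x^+=[-0.3396]  P^+=[0.2613]
step 4: x^-=[-0.2853]  P^-=[0.4544]  S=[1.0444]  K=[0.4351]  nu=[-1.2547]  x^+=[-0.8312]  P^+=[0.2567]
step 5: x^-=[-0.6982]  P^-=[0.4511]  S=[1.0411]  K=[0.4333]  nu=[-3.0618]  x^+=[-2.0249]  P^+=[0.2556]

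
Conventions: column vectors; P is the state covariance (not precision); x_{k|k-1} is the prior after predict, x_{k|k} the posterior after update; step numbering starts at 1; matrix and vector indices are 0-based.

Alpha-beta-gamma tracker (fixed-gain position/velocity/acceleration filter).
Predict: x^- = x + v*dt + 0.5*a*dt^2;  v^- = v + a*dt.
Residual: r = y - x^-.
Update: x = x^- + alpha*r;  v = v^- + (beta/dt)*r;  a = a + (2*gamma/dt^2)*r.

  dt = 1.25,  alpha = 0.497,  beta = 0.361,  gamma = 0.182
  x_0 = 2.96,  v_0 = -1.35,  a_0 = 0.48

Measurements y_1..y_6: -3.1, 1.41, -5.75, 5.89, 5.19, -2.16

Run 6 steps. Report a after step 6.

a_post = -0.7487

step 1: x_pred=1.6475  r=-4.7475  x^+=-0.7120  v^+=-2.1211  a^+=-0.6260
step 2: x_pred=-3.8524  r=5.2624  x^+=-1.2370  v^+=-1.3838  a^+=0.6000
step 3: x_pred=-2.4980  r=-3.2520  x^+=-4.1142  v^+=-1.5730  a^+=-0.1576
step 4: x_pred=-6.2037  r=12.0937  x^+=-0.1931  v^+=1.7226  a^+=2.6597
step 5: x_pred=4.0380  r=1.1520  x^+=4.6106  v^+=5.3799  a^+=2.9281
step 6: x_pred=13.6230  r=-15.7830  x^+=5.7788  v^+=4.4819  a^+=-0.7487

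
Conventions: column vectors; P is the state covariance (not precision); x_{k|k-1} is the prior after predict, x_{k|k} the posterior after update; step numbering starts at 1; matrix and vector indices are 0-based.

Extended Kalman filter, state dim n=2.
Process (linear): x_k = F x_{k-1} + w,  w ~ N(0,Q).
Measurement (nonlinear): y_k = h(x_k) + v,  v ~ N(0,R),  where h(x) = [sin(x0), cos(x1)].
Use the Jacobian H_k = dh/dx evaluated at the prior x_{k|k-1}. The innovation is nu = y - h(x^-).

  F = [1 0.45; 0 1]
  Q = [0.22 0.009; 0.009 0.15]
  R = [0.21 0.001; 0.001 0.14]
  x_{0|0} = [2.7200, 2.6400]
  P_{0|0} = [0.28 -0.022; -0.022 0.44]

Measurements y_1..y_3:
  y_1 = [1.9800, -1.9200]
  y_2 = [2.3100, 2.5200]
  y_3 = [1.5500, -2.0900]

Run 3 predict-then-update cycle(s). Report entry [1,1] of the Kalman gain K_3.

K[1,1] = 0.7942

step 1: x^-=[3.9080, 2.6400]  P^-=[0.5693 0.1850; 0.1850 0.5900]  H_jac=[-0.7204 0.0000; 0.0000 -0.4808]  S=[0.5055 0.0651; 0.0651 0.2764]  K=[-0.7940 -0.1349; -0.1356 -0.9944]  nu=[2.6736, -1.0432]  x^+=[1.9258, 3.3147]  P^+=[0.2316 0.0409; 0.0409 0.2898]
step 2: x^-=[3.4174, 3.3147]  P^-=[0.5472 0.1803; 0.1803 0.4398]  H_jac=[-0.9622 0.0000; 0.0000 0.1723]  S=[0.7166 -0.0289; -0.0289 0.1531]  K=[-0.7321 0.0648; -0.2239 0.4528]  nu=[2.5823, 3.5050]  x^+=[1.7539, 4.3236]  P^+=[0.1597 0.0484; 0.0484 0.3667]
step 3: x^-=[3.6996, 4.3236]  P^-=[0.4975 0.2224; 0.2224 0.5167]  H_jac=[-0.8483 0.0000; 0.0000 0.9254]  S=[0.5680 -0.1736; -0.1736 0.5824]  K=[-0.6987 0.1451; -0.0894 0.7942]  nu=[2.0795, -1.7109]  x^+=[1.9984, 2.7788]  P^+=[0.1728 0.0212; 0.0212 0.1201]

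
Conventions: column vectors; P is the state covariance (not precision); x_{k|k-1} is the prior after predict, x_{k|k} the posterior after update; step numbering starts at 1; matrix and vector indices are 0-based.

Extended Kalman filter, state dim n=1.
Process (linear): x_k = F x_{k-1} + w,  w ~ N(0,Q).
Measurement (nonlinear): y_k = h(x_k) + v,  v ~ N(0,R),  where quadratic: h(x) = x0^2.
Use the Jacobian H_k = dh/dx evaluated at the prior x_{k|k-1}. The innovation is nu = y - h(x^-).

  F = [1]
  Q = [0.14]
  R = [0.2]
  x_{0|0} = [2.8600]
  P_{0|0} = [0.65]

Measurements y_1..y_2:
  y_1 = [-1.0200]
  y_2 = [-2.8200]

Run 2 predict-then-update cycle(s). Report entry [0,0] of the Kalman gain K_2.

K[0,0] = 0.3258

step 1: x^-=[2.8600]  P^-=[0.7900]  H_jac=[5.7200]  S=[26.0475]  K=[0.1735]  nu=[-9.1996]  x^+=[1.2640]  P^+=[0.0061]
step 2: x^-=[1.2640]  P^-=[0.1461]  H_jac=[2.5281]  S=[1.1335]  K=[0.3258]  nu=[-4.4178]  x^+=[-0.1751]  P^+=[0.0258]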